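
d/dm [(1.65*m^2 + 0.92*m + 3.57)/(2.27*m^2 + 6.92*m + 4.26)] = (9.3296*m^2 - 2.1498*m - 20.7852)/(5.1529*m^4 + 31.4168*m^3 + 67.2268*m^2 + 58.9584*m + 18.1476)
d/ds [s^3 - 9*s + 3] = 3*s^2 - 9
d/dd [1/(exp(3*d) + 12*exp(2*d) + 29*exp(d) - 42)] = (-3*exp(2*d) - 24*exp(d) - 29)*exp(d)/(exp(3*d) + 12*exp(2*d) + 29*exp(d) - 42)^2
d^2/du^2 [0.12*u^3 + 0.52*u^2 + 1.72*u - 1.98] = 0.72*u + 1.04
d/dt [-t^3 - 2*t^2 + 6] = t*(-3*t - 4)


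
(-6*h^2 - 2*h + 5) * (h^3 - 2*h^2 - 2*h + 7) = -6*h^5 + 10*h^4 + 21*h^3 - 48*h^2 - 24*h + 35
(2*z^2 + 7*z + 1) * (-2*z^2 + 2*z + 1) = -4*z^4 - 10*z^3 + 14*z^2 + 9*z + 1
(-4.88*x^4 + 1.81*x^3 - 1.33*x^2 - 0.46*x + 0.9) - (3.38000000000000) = -4.88*x^4 + 1.81*x^3 - 1.33*x^2 - 0.46*x - 2.48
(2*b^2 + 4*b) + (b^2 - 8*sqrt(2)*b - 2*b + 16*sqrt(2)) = 3*b^2 - 8*sqrt(2)*b + 2*b + 16*sqrt(2)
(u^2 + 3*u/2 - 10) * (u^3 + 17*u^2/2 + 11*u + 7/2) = u^5 + 10*u^4 + 55*u^3/4 - 65*u^2 - 419*u/4 - 35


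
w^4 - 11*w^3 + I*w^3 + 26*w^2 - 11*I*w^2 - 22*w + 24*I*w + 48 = (w - 8)*(w - 3)*(w - I)*(w + 2*I)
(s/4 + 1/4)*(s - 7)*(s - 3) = s^3/4 - 9*s^2/4 + 11*s/4 + 21/4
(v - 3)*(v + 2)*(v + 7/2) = v^3 + 5*v^2/2 - 19*v/2 - 21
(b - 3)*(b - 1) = b^2 - 4*b + 3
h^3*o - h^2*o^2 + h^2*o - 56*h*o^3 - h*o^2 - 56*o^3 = (h - 8*o)*(h + 7*o)*(h*o + o)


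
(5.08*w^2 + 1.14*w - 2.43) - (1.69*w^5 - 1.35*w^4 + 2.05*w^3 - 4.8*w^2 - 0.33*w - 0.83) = -1.69*w^5 + 1.35*w^4 - 2.05*w^3 + 9.88*w^2 + 1.47*w - 1.6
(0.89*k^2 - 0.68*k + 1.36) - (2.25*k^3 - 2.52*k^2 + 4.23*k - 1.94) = -2.25*k^3 + 3.41*k^2 - 4.91*k + 3.3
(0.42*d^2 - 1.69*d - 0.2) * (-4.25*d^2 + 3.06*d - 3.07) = -1.785*d^4 + 8.4677*d^3 - 5.6108*d^2 + 4.5763*d + 0.614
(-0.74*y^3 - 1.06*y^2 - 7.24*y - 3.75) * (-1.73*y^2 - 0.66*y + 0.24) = 1.2802*y^5 + 2.3222*y^4 + 13.0472*y^3 + 11.0115*y^2 + 0.7374*y - 0.9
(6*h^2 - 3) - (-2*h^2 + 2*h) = 8*h^2 - 2*h - 3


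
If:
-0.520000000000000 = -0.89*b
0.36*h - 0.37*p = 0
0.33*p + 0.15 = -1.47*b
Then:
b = 0.58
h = -3.14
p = -3.06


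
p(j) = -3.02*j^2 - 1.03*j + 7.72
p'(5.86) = -36.42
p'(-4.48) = 26.03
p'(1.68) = -11.18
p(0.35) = 6.99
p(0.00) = 7.72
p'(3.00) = -19.15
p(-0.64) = 7.14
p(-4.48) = -48.28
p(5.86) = -102.02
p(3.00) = -22.55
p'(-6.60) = 38.83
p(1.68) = -2.53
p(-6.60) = -117.03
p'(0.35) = -3.14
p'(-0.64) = 2.84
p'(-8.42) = 49.83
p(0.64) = 5.82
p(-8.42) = -197.71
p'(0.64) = -4.90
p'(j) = -6.04*j - 1.03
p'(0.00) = -1.03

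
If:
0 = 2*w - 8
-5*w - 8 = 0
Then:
No Solution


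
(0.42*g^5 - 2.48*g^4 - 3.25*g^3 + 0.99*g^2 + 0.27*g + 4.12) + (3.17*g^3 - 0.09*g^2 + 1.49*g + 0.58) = 0.42*g^5 - 2.48*g^4 - 0.0800000000000001*g^3 + 0.9*g^2 + 1.76*g + 4.7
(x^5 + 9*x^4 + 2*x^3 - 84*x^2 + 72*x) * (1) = x^5 + 9*x^4 + 2*x^3 - 84*x^2 + 72*x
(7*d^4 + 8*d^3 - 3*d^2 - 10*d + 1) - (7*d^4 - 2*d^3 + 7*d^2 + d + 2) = 10*d^3 - 10*d^2 - 11*d - 1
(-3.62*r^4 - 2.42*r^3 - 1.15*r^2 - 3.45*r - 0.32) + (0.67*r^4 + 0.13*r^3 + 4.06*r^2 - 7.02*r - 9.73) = -2.95*r^4 - 2.29*r^3 + 2.91*r^2 - 10.47*r - 10.05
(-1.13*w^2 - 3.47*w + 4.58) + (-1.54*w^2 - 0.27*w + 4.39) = -2.67*w^2 - 3.74*w + 8.97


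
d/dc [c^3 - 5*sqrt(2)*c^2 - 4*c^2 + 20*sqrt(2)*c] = 3*c^2 - 10*sqrt(2)*c - 8*c + 20*sqrt(2)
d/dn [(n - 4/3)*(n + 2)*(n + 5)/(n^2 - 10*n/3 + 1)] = (9*n^4 - 60*n^3 - 149*n^2 + 342*n - 394)/(9*n^4 - 60*n^3 + 118*n^2 - 60*n + 9)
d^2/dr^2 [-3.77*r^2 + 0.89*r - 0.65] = -7.54000000000000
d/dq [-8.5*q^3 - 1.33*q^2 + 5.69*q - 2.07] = -25.5*q^2 - 2.66*q + 5.69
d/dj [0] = 0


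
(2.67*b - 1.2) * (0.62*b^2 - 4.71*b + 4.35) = 1.6554*b^3 - 13.3197*b^2 + 17.2665*b - 5.22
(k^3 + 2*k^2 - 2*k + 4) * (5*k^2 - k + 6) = 5*k^5 + 9*k^4 - 6*k^3 + 34*k^2 - 16*k + 24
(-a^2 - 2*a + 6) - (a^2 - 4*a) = -2*a^2 + 2*a + 6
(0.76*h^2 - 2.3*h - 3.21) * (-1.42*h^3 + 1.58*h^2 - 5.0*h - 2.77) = -1.0792*h^5 + 4.4668*h^4 - 2.8758*h^3 + 4.323*h^2 + 22.421*h + 8.8917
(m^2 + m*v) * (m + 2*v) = m^3 + 3*m^2*v + 2*m*v^2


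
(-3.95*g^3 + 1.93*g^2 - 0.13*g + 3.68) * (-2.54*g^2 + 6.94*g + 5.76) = 10.033*g^5 - 32.3152*g^4 - 9.0276*g^3 + 0.867399999999998*g^2 + 24.7904*g + 21.1968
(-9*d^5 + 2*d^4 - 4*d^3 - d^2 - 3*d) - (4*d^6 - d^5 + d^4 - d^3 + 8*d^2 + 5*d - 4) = -4*d^6 - 8*d^5 + d^4 - 3*d^3 - 9*d^2 - 8*d + 4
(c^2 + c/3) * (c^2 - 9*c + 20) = c^4 - 26*c^3/3 + 17*c^2 + 20*c/3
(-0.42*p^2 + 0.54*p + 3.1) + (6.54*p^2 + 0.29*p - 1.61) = 6.12*p^2 + 0.83*p + 1.49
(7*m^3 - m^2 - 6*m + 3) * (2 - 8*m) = -56*m^4 + 22*m^3 + 46*m^2 - 36*m + 6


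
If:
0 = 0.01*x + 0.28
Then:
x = -28.00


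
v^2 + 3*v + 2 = (v + 1)*(v + 2)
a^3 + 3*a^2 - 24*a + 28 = (a - 2)^2*(a + 7)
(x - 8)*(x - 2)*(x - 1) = x^3 - 11*x^2 + 26*x - 16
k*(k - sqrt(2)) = k^2 - sqrt(2)*k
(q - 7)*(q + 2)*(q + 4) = q^3 - q^2 - 34*q - 56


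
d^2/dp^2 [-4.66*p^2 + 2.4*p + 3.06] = -9.32000000000000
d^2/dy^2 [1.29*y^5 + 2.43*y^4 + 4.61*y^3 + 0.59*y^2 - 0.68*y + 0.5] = 25.8*y^3 + 29.16*y^2 + 27.66*y + 1.18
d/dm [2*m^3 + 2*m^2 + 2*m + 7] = 6*m^2 + 4*m + 2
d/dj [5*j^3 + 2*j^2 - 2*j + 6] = 15*j^2 + 4*j - 2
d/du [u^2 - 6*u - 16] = 2*u - 6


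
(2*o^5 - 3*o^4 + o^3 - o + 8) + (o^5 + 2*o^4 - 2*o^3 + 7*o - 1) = 3*o^5 - o^4 - o^3 + 6*o + 7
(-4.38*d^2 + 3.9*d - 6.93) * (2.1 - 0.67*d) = 2.9346*d^3 - 11.811*d^2 + 12.8331*d - 14.553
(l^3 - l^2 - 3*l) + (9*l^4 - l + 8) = 9*l^4 + l^3 - l^2 - 4*l + 8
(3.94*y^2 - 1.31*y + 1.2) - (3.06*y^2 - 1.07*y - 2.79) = 0.88*y^2 - 0.24*y + 3.99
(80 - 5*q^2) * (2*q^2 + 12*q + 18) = -10*q^4 - 60*q^3 + 70*q^2 + 960*q + 1440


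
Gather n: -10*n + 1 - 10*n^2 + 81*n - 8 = -10*n^2 + 71*n - 7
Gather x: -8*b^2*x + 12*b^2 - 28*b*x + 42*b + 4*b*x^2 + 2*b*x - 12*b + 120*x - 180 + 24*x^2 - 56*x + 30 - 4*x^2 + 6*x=12*b^2 + 30*b + x^2*(4*b + 20) + x*(-8*b^2 - 26*b + 70) - 150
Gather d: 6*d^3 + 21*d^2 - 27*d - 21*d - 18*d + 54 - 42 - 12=6*d^3 + 21*d^2 - 66*d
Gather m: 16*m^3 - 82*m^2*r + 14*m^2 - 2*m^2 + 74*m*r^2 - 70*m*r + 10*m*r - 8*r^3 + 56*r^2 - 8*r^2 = 16*m^3 + m^2*(12 - 82*r) + m*(74*r^2 - 60*r) - 8*r^3 + 48*r^2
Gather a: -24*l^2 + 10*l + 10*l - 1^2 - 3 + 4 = -24*l^2 + 20*l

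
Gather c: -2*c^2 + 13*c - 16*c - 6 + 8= -2*c^2 - 3*c + 2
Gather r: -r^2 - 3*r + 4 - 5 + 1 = -r^2 - 3*r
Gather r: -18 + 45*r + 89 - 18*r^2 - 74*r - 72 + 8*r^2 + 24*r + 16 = -10*r^2 - 5*r + 15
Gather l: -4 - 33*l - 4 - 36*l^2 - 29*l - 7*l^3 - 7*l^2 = -7*l^3 - 43*l^2 - 62*l - 8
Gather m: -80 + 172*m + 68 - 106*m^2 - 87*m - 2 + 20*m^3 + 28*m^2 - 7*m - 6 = 20*m^3 - 78*m^2 + 78*m - 20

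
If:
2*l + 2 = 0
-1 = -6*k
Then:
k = 1/6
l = -1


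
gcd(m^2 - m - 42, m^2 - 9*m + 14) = m - 7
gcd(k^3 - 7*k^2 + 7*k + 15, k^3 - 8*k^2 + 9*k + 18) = k^2 - 2*k - 3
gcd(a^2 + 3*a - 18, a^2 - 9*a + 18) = a - 3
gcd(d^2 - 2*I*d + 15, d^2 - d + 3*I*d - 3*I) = d + 3*I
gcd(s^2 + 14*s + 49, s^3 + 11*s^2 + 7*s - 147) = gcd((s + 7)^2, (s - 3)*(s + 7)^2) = s^2 + 14*s + 49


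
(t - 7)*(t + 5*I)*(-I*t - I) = -I*t^3 + 5*t^2 + 6*I*t^2 - 30*t + 7*I*t - 35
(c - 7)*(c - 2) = c^2 - 9*c + 14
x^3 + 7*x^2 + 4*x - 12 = (x - 1)*(x + 2)*(x + 6)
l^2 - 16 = (l - 4)*(l + 4)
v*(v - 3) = v^2 - 3*v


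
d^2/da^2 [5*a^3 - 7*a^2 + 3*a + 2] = 30*a - 14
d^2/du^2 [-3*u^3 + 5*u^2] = 10 - 18*u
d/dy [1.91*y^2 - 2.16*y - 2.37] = 3.82*y - 2.16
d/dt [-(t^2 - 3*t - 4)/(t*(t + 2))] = (-5*t^2 - 8*t - 8)/(t^2*(t^2 + 4*t + 4))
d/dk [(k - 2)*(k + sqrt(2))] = 2*k - 2 + sqrt(2)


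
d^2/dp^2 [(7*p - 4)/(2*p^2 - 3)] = 4*(8*p^2*(7*p - 4) + (4 - 21*p)*(2*p^2 - 3))/(2*p^2 - 3)^3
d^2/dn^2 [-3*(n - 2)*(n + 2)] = -6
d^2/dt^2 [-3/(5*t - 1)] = -150/(5*t - 1)^3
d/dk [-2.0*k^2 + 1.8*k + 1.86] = 1.8 - 4.0*k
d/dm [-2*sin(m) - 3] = -2*cos(m)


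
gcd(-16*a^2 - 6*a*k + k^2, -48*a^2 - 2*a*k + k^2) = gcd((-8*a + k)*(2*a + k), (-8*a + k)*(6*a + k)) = 8*a - k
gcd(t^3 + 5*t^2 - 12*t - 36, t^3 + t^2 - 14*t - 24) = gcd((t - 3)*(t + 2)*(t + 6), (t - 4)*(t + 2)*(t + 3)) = t + 2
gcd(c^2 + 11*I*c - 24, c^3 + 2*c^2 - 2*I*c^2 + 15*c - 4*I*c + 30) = c + 3*I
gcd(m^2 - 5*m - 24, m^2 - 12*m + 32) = m - 8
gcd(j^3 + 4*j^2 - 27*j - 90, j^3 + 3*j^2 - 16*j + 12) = j + 6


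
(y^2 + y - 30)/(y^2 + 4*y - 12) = (y - 5)/(y - 2)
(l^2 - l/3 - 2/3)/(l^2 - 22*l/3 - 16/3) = (l - 1)/(l - 8)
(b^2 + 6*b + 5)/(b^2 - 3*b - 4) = (b + 5)/(b - 4)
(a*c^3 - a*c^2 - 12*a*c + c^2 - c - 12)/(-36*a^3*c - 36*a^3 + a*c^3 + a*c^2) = (-a*c^3 + a*c^2 + 12*a*c - c^2 + c + 12)/(a*(36*a^2*c + 36*a^2 - c^3 - c^2))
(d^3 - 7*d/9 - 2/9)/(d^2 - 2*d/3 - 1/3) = d + 2/3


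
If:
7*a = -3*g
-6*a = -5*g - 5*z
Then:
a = 15*z/53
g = -35*z/53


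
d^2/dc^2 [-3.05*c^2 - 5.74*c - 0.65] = -6.10000000000000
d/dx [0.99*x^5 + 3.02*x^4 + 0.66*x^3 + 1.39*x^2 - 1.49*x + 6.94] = 4.95*x^4 + 12.08*x^3 + 1.98*x^2 + 2.78*x - 1.49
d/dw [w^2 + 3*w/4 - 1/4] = 2*w + 3/4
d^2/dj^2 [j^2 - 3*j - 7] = 2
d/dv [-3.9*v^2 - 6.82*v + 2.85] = -7.8*v - 6.82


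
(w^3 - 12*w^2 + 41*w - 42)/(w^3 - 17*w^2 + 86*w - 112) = (w - 3)/(w - 8)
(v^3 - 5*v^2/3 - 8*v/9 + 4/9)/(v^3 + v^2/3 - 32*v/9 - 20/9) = (3*v - 1)/(3*v + 5)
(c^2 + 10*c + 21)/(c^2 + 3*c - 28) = (c + 3)/(c - 4)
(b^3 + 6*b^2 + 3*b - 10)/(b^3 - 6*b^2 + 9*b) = (b^3 + 6*b^2 + 3*b - 10)/(b*(b^2 - 6*b + 9))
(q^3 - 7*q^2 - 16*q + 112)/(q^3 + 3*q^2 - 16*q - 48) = (q - 7)/(q + 3)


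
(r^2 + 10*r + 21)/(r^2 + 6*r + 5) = (r^2 + 10*r + 21)/(r^2 + 6*r + 5)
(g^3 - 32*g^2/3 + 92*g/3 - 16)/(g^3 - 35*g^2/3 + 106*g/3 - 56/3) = (g - 6)/(g - 7)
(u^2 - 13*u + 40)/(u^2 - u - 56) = (u - 5)/(u + 7)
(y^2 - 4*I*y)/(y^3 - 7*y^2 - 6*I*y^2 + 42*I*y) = (y - 4*I)/(y^2 - 7*y - 6*I*y + 42*I)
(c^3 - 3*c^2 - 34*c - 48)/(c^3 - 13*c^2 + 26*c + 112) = (c + 3)/(c - 7)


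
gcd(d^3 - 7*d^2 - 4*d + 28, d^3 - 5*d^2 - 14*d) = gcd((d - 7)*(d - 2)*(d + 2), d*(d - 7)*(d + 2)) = d^2 - 5*d - 14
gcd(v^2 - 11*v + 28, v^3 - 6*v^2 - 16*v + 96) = v - 4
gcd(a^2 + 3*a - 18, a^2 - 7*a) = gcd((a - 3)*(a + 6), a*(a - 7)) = 1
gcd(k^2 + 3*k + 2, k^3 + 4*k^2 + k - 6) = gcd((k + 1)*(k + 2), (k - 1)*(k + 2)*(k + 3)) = k + 2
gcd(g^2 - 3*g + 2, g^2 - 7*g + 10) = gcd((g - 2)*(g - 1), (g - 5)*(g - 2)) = g - 2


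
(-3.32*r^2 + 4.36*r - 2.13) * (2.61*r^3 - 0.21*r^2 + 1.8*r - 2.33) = -8.6652*r^5 + 12.0768*r^4 - 12.4509*r^3 + 16.0309*r^2 - 13.9928*r + 4.9629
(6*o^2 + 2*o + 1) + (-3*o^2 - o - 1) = 3*o^2 + o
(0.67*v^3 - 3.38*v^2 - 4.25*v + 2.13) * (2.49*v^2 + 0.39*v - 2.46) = 1.6683*v^5 - 8.1549*v^4 - 13.5489*v^3 + 11.961*v^2 + 11.2857*v - 5.2398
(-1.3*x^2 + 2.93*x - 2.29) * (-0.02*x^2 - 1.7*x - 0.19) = 0.026*x^4 + 2.1514*x^3 - 4.6882*x^2 + 3.3363*x + 0.4351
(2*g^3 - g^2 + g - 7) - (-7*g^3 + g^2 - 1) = 9*g^3 - 2*g^2 + g - 6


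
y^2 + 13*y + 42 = (y + 6)*(y + 7)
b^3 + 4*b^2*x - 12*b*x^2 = b*(b - 2*x)*(b + 6*x)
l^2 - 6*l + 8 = (l - 4)*(l - 2)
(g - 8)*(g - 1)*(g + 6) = g^3 - 3*g^2 - 46*g + 48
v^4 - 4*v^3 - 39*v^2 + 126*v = v*(v - 7)*(v - 3)*(v + 6)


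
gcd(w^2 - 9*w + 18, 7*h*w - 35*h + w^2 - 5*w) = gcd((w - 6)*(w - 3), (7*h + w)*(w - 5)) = 1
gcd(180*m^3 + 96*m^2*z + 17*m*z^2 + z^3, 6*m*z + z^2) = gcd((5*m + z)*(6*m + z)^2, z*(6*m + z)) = 6*m + z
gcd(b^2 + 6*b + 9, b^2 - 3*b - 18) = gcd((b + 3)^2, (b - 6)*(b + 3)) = b + 3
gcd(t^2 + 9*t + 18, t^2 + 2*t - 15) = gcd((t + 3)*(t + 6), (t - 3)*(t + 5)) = 1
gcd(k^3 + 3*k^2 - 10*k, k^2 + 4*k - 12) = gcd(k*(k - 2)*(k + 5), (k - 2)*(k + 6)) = k - 2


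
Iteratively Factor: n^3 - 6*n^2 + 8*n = (n)*(n^2 - 6*n + 8) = n*(n - 2)*(n - 4)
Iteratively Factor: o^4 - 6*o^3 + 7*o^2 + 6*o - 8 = (o - 2)*(o^3 - 4*o^2 - o + 4) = (o - 2)*(o - 1)*(o^2 - 3*o - 4) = (o - 2)*(o - 1)*(o + 1)*(o - 4)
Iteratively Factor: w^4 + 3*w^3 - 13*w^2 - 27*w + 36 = (w + 4)*(w^3 - w^2 - 9*w + 9) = (w - 1)*(w + 4)*(w^2 - 9) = (w - 3)*(w - 1)*(w + 4)*(w + 3)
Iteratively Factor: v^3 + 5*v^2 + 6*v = (v)*(v^2 + 5*v + 6) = v*(v + 3)*(v + 2)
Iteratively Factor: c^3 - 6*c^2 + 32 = (c + 2)*(c^2 - 8*c + 16) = (c - 4)*(c + 2)*(c - 4)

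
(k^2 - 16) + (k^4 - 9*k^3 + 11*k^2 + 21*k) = k^4 - 9*k^3 + 12*k^2 + 21*k - 16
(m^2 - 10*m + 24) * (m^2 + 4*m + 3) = m^4 - 6*m^3 - 13*m^2 + 66*m + 72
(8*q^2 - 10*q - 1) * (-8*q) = -64*q^3 + 80*q^2 + 8*q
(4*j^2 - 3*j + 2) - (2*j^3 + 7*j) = -2*j^3 + 4*j^2 - 10*j + 2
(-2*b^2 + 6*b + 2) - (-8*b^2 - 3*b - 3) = 6*b^2 + 9*b + 5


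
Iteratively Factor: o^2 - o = (o - 1)*(o)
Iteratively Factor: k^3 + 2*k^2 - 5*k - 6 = (k - 2)*(k^2 + 4*k + 3) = (k - 2)*(k + 1)*(k + 3)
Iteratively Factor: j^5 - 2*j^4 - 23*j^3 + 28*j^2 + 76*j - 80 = (j - 1)*(j^4 - j^3 - 24*j^2 + 4*j + 80) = (j - 1)*(j + 2)*(j^3 - 3*j^2 - 18*j + 40) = (j - 5)*(j - 1)*(j + 2)*(j^2 + 2*j - 8) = (j - 5)*(j - 2)*(j - 1)*(j + 2)*(j + 4)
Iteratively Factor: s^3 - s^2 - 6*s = (s)*(s^2 - s - 6) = s*(s - 3)*(s + 2)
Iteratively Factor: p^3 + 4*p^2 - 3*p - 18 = (p + 3)*(p^2 + p - 6) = (p - 2)*(p + 3)*(p + 3)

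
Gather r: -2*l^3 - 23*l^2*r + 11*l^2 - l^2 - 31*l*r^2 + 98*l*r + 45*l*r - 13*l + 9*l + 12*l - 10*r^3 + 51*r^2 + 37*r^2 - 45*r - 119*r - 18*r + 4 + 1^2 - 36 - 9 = -2*l^3 + 10*l^2 + 8*l - 10*r^3 + r^2*(88 - 31*l) + r*(-23*l^2 + 143*l - 182) - 40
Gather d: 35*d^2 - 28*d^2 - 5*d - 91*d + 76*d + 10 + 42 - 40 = 7*d^2 - 20*d + 12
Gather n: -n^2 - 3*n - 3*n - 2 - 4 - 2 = -n^2 - 6*n - 8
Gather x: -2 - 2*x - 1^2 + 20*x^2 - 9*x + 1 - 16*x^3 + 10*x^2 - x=-16*x^3 + 30*x^2 - 12*x - 2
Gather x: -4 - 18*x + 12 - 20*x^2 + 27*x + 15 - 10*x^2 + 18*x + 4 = -30*x^2 + 27*x + 27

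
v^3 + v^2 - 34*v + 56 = (v - 4)*(v - 2)*(v + 7)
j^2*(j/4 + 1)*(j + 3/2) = j^4/4 + 11*j^3/8 + 3*j^2/2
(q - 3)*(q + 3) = q^2 - 9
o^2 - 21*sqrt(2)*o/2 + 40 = (o - 8*sqrt(2))*(o - 5*sqrt(2)/2)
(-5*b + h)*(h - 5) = -5*b*h + 25*b + h^2 - 5*h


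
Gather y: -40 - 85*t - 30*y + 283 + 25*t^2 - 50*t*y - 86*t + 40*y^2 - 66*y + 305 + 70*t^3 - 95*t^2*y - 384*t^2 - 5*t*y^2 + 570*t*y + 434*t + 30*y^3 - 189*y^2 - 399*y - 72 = 70*t^3 - 359*t^2 + 263*t + 30*y^3 + y^2*(-5*t - 149) + y*(-95*t^2 + 520*t - 495) + 476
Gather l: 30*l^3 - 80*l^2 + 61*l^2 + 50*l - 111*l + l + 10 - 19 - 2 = 30*l^3 - 19*l^2 - 60*l - 11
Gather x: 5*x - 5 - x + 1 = 4*x - 4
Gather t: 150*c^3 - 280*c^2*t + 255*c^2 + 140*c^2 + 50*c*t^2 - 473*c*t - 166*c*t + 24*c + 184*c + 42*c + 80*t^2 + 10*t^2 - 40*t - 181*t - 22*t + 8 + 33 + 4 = 150*c^3 + 395*c^2 + 250*c + t^2*(50*c + 90) + t*(-280*c^2 - 639*c - 243) + 45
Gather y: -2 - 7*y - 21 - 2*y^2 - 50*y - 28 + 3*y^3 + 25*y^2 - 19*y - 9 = 3*y^3 + 23*y^2 - 76*y - 60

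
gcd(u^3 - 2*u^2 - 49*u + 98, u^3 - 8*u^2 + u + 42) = u - 7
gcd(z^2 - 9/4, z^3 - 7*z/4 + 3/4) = z + 3/2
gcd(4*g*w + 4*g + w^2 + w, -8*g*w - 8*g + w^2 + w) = w + 1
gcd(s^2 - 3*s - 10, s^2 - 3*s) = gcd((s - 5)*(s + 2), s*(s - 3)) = 1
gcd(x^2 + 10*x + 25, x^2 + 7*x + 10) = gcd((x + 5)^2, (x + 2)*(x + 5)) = x + 5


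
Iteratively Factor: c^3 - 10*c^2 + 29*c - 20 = (c - 4)*(c^2 - 6*c + 5) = (c - 5)*(c - 4)*(c - 1)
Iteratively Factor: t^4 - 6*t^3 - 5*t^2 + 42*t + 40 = (t + 1)*(t^3 - 7*t^2 + 2*t + 40) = (t - 4)*(t + 1)*(t^2 - 3*t - 10) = (t - 4)*(t + 1)*(t + 2)*(t - 5)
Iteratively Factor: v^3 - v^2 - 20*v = (v - 5)*(v^2 + 4*v) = v*(v - 5)*(v + 4)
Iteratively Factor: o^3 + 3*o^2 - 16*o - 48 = (o - 4)*(o^2 + 7*o + 12) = (o - 4)*(o + 3)*(o + 4)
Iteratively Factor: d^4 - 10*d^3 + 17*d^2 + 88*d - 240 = (d - 4)*(d^3 - 6*d^2 - 7*d + 60) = (d - 5)*(d - 4)*(d^2 - d - 12) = (d - 5)*(d - 4)^2*(d + 3)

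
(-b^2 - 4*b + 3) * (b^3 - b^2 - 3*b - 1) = -b^5 - 3*b^4 + 10*b^3 + 10*b^2 - 5*b - 3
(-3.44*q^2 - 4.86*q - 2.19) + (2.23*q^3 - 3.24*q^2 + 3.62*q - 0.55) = 2.23*q^3 - 6.68*q^2 - 1.24*q - 2.74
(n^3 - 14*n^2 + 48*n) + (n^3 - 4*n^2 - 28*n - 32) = 2*n^3 - 18*n^2 + 20*n - 32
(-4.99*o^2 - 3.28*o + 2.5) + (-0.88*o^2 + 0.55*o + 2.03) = -5.87*o^2 - 2.73*o + 4.53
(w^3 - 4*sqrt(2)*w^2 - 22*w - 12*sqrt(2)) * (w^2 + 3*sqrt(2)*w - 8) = w^5 - sqrt(2)*w^4 - 54*w^3 - 46*sqrt(2)*w^2 + 104*w + 96*sqrt(2)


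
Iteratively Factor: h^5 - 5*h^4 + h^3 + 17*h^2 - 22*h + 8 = (h + 2)*(h^4 - 7*h^3 + 15*h^2 - 13*h + 4) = (h - 1)*(h + 2)*(h^3 - 6*h^2 + 9*h - 4) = (h - 1)^2*(h + 2)*(h^2 - 5*h + 4) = (h - 1)^3*(h + 2)*(h - 4)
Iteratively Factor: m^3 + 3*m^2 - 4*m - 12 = (m + 2)*(m^2 + m - 6) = (m + 2)*(m + 3)*(m - 2)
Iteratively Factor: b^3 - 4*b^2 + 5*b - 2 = (b - 2)*(b^2 - 2*b + 1) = (b - 2)*(b - 1)*(b - 1)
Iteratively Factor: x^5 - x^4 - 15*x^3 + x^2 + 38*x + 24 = (x - 4)*(x^4 + 3*x^3 - 3*x^2 - 11*x - 6) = (x - 4)*(x + 1)*(x^3 + 2*x^2 - 5*x - 6) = (x - 4)*(x + 1)^2*(x^2 + x - 6) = (x - 4)*(x + 1)^2*(x + 3)*(x - 2)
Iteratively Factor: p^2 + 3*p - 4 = (p + 4)*(p - 1)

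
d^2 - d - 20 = (d - 5)*(d + 4)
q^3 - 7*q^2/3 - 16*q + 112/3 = (q - 4)*(q - 7/3)*(q + 4)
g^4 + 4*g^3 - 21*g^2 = g^2*(g - 3)*(g + 7)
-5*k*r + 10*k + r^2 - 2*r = (-5*k + r)*(r - 2)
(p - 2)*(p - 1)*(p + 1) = p^3 - 2*p^2 - p + 2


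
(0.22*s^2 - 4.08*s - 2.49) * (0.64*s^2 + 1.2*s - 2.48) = 0.1408*s^4 - 2.3472*s^3 - 7.0352*s^2 + 7.1304*s + 6.1752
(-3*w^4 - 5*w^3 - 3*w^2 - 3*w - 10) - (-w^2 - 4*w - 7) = -3*w^4 - 5*w^3 - 2*w^2 + w - 3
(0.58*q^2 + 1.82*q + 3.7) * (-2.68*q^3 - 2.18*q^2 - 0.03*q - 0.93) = -1.5544*q^5 - 6.142*q^4 - 13.901*q^3 - 8.66*q^2 - 1.8036*q - 3.441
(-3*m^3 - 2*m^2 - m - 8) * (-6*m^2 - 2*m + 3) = 18*m^5 + 18*m^4 + m^3 + 44*m^2 + 13*m - 24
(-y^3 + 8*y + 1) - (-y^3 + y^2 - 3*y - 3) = -y^2 + 11*y + 4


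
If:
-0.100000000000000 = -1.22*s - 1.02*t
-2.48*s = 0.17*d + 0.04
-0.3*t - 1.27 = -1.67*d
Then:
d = 0.79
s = -0.07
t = 0.18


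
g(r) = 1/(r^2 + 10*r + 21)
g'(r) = (-2*r - 10)/(r^2 + 10*r + 21)^2 = 2*(-r - 5)/(r^2 + 10*r + 21)^2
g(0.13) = 0.04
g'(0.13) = -0.02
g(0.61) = 0.04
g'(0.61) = -0.01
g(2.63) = 0.02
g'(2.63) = -0.01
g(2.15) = 0.02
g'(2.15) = -0.01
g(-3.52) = -0.55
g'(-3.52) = -0.90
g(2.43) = 0.02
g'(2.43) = -0.01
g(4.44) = 0.01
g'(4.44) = -0.00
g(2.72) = 0.02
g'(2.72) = -0.00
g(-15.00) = 0.01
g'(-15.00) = 0.00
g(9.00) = 0.01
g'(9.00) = 0.00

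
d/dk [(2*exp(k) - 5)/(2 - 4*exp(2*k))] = (2*exp(2*k) - 10*exp(k) + 1)*exp(k)/(4*exp(4*k) - 4*exp(2*k) + 1)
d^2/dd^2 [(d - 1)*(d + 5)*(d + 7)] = 6*d + 22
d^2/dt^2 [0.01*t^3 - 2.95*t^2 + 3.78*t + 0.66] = 0.06*t - 5.9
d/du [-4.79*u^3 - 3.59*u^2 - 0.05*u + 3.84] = -14.37*u^2 - 7.18*u - 0.05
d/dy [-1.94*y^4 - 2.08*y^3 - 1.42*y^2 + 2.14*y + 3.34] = -7.76*y^3 - 6.24*y^2 - 2.84*y + 2.14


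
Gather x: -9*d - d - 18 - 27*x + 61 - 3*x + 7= -10*d - 30*x + 50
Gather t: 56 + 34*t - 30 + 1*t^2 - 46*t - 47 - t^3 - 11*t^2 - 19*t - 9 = -t^3 - 10*t^2 - 31*t - 30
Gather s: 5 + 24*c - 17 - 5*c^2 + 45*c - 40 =-5*c^2 + 69*c - 52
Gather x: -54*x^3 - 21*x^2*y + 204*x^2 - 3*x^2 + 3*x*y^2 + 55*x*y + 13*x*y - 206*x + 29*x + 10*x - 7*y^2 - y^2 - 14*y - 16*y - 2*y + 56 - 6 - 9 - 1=-54*x^3 + x^2*(201 - 21*y) + x*(3*y^2 + 68*y - 167) - 8*y^2 - 32*y + 40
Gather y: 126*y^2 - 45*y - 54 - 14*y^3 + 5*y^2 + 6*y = -14*y^3 + 131*y^2 - 39*y - 54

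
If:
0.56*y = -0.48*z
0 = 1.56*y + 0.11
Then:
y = -0.07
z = 0.08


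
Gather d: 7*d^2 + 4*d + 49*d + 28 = 7*d^2 + 53*d + 28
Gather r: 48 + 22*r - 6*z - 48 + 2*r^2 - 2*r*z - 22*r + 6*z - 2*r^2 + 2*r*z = 0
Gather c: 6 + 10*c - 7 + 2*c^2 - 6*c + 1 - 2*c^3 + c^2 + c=-2*c^3 + 3*c^2 + 5*c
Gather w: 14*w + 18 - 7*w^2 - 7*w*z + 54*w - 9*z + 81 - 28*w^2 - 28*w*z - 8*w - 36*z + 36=-35*w^2 + w*(60 - 35*z) - 45*z + 135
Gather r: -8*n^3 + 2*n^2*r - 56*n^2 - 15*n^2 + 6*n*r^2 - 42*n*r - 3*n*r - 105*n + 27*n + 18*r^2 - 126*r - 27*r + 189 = -8*n^3 - 71*n^2 - 78*n + r^2*(6*n + 18) + r*(2*n^2 - 45*n - 153) + 189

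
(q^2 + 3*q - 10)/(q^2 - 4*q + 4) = (q + 5)/(q - 2)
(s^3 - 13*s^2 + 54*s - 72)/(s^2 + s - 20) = (s^2 - 9*s + 18)/(s + 5)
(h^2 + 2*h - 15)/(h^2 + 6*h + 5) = (h - 3)/(h + 1)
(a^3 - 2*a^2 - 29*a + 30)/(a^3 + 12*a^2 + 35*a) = (a^2 - 7*a + 6)/(a*(a + 7))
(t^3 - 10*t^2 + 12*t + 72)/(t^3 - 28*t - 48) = (t - 6)/(t + 4)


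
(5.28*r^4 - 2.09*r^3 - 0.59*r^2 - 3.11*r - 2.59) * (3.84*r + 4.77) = 20.2752*r^5 + 17.16*r^4 - 12.2349*r^3 - 14.7567*r^2 - 24.7803*r - 12.3543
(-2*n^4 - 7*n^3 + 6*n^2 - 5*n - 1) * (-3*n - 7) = 6*n^5 + 35*n^4 + 31*n^3 - 27*n^2 + 38*n + 7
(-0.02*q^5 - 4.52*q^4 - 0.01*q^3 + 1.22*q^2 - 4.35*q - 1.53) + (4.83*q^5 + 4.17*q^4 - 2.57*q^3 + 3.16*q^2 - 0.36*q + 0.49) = 4.81*q^5 - 0.35*q^4 - 2.58*q^3 + 4.38*q^2 - 4.71*q - 1.04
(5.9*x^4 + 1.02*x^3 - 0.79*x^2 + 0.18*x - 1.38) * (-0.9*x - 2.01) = -5.31*x^5 - 12.777*x^4 - 1.3392*x^3 + 1.4259*x^2 + 0.8802*x + 2.7738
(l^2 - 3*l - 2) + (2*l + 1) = l^2 - l - 1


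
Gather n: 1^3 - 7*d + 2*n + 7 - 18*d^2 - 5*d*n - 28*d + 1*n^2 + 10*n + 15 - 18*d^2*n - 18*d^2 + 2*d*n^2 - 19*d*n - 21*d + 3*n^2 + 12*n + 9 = -36*d^2 - 56*d + n^2*(2*d + 4) + n*(-18*d^2 - 24*d + 24) + 32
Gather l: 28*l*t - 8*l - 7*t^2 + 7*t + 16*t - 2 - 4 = l*(28*t - 8) - 7*t^2 + 23*t - 6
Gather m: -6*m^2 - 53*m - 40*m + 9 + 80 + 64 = -6*m^2 - 93*m + 153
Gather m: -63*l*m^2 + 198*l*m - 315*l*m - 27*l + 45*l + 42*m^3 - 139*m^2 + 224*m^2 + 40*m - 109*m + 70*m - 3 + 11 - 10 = 18*l + 42*m^3 + m^2*(85 - 63*l) + m*(1 - 117*l) - 2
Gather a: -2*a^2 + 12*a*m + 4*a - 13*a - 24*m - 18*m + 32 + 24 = -2*a^2 + a*(12*m - 9) - 42*m + 56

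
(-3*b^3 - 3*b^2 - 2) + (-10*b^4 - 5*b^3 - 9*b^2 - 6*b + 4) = -10*b^4 - 8*b^3 - 12*b^2 - 6*b + 2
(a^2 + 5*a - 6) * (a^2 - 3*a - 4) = a^4 + 2*a^3 - 25*a^2 - 2*a + 24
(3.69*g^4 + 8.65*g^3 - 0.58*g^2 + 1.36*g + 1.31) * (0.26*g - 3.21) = 0.9594*g^5 - 9.5959*g^4 - 27.9173*g^3 + 2.2154*g^2 - 4.025*g - 4.2051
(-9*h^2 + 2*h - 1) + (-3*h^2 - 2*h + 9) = 8 - 12*h^2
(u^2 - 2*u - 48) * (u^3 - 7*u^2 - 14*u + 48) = u^5 - 9*u^4 - 48*u^3 + 412*u^2 + 576*u - 2304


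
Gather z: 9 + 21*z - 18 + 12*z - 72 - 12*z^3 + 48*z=-12*z^3 + 81*z - 81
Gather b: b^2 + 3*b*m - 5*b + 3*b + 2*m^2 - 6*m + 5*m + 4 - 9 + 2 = b^2 + b*(3*m - 2) + 2*m^2 - m - 3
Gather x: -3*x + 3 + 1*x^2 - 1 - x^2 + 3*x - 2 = 0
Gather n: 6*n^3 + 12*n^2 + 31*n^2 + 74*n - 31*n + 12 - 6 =6*n^3 + 43*n^2 + 43*n + 6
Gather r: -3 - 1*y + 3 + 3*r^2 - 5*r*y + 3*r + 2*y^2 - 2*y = 3*r^2 + r*(3 - 5*y) + 2*y^2 - 3*y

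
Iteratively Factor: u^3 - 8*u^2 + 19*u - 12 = (u - 3)*(u^2 - 5*u + 4) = (u - 4)*(u - 3)*(u - 1)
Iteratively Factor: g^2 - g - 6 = (g + 2)*(g - 3)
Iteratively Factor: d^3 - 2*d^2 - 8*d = (d)*(d^2 - 2*d - 8) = d*(d - 4)*(d + 2)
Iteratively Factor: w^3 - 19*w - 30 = (w + 3)*(w^2 - 3*w - 10) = (w + 2)*(w + 3)*(w - 5)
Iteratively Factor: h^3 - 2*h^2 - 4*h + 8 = (h + 2)*(h^2 - 4*h + 4) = (h - 2)*(h + 2)*(h - 2)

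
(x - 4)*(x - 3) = x^2 - 7*x + 12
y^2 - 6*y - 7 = (y - 7)*(y + 1)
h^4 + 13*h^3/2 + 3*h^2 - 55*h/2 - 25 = (h - 2)*(h + 1)*(h + 5/2)*(h + 5)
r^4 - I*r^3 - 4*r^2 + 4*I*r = r*(r - 2)*(r + 2)*(r - I)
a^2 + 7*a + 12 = (a + 3)*(a + 4)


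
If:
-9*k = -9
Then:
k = 1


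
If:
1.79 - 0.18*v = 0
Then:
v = 9.94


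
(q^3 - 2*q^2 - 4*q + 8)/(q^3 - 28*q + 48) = (q^2 - 4)/(q^2 + 2*q - 24)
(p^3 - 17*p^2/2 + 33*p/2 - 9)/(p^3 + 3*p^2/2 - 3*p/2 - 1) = (2*p^2 - 15*p + 18)/(2*p^2 + 5*p + 2)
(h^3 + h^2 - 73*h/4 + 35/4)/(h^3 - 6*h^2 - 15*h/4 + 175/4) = (2*h^2 + 9*h - 5)/(2*h^2 - 5*h - 25)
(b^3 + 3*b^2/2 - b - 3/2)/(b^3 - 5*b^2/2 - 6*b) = (b^2 - 1)/(b*(b - 4))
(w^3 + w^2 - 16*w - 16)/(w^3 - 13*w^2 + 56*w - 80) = (w^2 + 5*w + 4)/(w^2 - 9*w + 20)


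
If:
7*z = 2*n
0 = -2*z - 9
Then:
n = -63/4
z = -9/2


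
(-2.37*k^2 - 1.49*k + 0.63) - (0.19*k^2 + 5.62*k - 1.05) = -2.56*k^2 - 7.11*k + 1.68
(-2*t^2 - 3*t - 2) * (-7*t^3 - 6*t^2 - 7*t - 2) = 14*t^5 + 33*t^4 + 46*t^3 + 37*t^2 + 20*t + 4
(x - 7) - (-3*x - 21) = 4*x + 14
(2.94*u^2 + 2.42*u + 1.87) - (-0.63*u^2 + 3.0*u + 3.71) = 3.57*u^2 - 0.58*u - 1.84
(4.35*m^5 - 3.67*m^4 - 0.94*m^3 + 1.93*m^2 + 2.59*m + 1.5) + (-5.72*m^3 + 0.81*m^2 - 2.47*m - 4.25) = 4.35*m^5 - 3.67*m^4 - 6.66*m^3 + 2.74*m^2 + 0.12*m - 2.75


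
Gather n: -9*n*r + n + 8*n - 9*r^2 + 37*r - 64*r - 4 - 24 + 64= n*(9 - 9*r) - 9*r^2 - 27*r + 36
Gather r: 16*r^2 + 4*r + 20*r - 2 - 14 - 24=16*r^2 + 24*r - 40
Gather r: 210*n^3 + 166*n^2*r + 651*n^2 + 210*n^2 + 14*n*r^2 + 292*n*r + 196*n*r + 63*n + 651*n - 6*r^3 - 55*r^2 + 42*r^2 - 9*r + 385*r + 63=210*n^3 + 861*n^2 + 714*n - 6*r^3 + r^2*(14*n - 13) + r*(166*n^2 + 488*n + 376) + 63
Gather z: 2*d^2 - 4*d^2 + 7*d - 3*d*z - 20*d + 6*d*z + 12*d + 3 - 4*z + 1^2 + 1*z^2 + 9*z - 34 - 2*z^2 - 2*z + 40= -2*d^2 - d - z^2 + z*(3*d + 3) + 10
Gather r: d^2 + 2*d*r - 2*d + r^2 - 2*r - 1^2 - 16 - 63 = d^2 - 2*d + r^2 + r*(2*d - 2) - 80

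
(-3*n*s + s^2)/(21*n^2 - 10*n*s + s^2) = s/(-7*n + s)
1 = 1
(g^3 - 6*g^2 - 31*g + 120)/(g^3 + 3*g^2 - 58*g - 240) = (g - 3)/(g + 6)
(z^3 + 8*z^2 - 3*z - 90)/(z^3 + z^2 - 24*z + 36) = (z + 5)/(z - 2)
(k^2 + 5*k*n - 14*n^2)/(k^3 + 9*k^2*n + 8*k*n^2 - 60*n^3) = (k + 7*n)/(k^2 + 11*k*n + 30*n^2)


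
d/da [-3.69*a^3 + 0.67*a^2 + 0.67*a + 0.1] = -11.07*a^2 + 1.34*a + 0.67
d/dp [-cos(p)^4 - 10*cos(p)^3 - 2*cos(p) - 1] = 2*(2*cos(p)^3 + 15*cos(p)^2 + 1)*sin(p)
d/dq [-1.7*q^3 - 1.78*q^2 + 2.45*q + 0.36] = -5.1*q^2 - 3.56*q + 2.45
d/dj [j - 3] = 1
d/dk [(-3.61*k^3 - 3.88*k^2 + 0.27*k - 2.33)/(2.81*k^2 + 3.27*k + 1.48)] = (-10.1441*k^4 - 23.6094*k^3 - 29.4747*k^2 + 1.6098*k + 8.0187)/(7.8961*k^4 + 18.3774*k^3 + 19.0105*k^2 + 9.6792*k + 2.1904)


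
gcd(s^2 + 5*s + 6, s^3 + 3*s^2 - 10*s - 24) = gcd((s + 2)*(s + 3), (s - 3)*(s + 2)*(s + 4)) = s + 2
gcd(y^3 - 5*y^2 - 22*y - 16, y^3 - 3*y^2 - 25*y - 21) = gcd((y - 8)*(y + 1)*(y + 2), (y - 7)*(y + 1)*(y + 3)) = y + 1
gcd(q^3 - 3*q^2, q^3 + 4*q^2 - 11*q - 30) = q - 3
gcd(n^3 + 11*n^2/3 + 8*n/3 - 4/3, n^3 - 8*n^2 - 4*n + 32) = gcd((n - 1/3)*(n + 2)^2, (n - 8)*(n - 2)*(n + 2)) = n + 2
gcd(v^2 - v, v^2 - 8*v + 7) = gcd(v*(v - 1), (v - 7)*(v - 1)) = v - 1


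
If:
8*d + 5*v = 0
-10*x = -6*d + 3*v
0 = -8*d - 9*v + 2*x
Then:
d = 0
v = 0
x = 0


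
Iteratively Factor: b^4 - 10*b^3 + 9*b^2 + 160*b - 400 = (b - 5)*(b^3 - 5*b^2 - 16*b + 80) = (b - 5)^2*(b^2 - 16) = (b - 5)^2*(b - 4)*(b + 4)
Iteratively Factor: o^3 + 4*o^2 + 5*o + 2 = (o + 2)*(o^2 + 2*o + 1) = (o + 1)*(o + 2)*(o + 1)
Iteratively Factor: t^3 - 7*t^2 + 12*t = (t)*(t^2 - 7*t + 12) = t*(t - 4)*(t - 3)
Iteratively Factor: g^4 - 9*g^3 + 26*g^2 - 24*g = (g - 2)*(g^3 - 7*g^2 + 12*g) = (g - 4)*(g - 2)*(g^2 - 3*g) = (g - 4)*(g - 3)*(g - 2)*(g)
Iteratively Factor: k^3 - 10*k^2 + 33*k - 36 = (k - 3)*(k^2 - 7*k + 12) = (k - 3)^2*(k - 4)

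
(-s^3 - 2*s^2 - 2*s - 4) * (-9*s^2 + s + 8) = 9*s^5 + 17*s^4 + 8*s^3 + 18*s^2 - 20*s - 32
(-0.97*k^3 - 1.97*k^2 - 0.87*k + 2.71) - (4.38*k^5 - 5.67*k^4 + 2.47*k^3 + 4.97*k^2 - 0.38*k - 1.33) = -4.38*k^5 + 5.67*k^4 - 3.44*k^3 - 6.94*k^2 - 0.49*k + 4.04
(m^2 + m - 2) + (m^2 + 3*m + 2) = 2*m^2 + 4*m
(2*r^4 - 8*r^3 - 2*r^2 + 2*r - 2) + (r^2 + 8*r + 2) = 2*r^4 - 8*r^3 - r^2 + 10*r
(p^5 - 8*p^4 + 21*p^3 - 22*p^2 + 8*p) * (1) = p^5 - 8*p^4 + 21*p^3 - 22*p^2 + 8*p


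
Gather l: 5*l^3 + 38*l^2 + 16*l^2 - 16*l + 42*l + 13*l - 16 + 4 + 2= 5*l^3 + 54*l^2 + 39*l - 10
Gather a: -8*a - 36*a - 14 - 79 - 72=-44*a - 165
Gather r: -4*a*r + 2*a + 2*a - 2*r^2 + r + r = 4*a - 2*r^2 + r*(2 - 4*a)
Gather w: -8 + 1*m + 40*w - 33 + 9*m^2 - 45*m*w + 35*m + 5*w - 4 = 9*m^2 + 36*m + w*(45 - 45*m) - 45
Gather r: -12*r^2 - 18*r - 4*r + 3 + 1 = -12*r^2 - 22*r + 4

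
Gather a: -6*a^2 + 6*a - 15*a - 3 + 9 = -6*a^2 - 9*a + 6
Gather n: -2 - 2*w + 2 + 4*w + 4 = 2*w + 4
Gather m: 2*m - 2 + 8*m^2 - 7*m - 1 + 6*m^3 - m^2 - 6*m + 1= 6*m^3 + 7*m^2 - 11*m - 2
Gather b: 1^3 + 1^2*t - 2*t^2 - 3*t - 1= -2*t^2 - 2*t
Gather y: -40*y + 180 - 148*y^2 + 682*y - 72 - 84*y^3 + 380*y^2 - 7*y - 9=-84*y^3 + 232*y^2 + 635*y + 99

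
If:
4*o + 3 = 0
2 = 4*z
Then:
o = -3/4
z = 1/2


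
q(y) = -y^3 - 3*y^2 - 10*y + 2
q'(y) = -3*y^2 - 6*y - 10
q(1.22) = -16.48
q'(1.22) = -21.79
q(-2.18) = 19.90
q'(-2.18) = -11.18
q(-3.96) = 56.65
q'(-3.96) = -33.28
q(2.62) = -62.78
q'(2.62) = -46.31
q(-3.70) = 48.58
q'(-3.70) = -28.87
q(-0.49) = 6.30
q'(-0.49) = -7.78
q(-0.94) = 9.58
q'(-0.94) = -7.01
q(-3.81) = 51.86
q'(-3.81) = -30.69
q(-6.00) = 170.00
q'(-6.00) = -82.00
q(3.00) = -82.00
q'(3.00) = -55.00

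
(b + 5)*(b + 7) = b^2 + 12*b + 35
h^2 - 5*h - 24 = (h - 8)*(h + 3)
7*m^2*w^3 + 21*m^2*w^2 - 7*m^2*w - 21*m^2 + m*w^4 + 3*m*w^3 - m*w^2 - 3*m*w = (7*m + w)*(w - 1)*(w + 3)*(m*w + m)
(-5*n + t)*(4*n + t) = -20*n^2 - n*t + t^2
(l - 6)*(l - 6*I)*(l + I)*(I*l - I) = I*l^4 + 5*l^3 - 7*I*l^3 - 35*l^2 + 12*I*l^2 + 30*l - 42*I*l + 36*I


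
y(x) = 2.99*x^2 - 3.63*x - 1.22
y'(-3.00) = -21.57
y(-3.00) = 36.58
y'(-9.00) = -57.45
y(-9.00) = 273.64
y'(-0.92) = -9.13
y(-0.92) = 4.65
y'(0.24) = -2.19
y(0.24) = -1.92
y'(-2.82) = -20.49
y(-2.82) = 32.79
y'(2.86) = 13.47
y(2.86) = 12.86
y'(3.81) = 19.15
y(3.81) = 28.35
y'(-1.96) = -15.35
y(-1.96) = 17.38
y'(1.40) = 4.74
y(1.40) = -0.44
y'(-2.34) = -17.62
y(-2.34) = 23.65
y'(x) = 5.98*x - 3.63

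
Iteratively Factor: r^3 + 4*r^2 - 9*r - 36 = (r + 3)*(r^2 + r - 12) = (r + 3)*(r + 4)*(r - 3)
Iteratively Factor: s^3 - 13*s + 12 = (s + 4)*(s^2 - 4*s + 3) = (s - 3)*(s + 4)*(s - 1)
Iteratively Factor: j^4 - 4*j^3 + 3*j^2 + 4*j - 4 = (j - 2)*(j^3 - 2*j^2 - j + 2) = (j - 2)*(j + 1)*(j^2 - 3*j + 2) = (j - 2)*(j - 1)*(j + 1)*(j - 2)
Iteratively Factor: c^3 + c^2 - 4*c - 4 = (c + 2)*(c^2 - c - 2) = (c + 1)*(c + 2)*(c - 2)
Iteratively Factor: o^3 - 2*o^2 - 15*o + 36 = (o + 4)*(o^2 - 6*o + 9) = (o - 3)*(o + 4)*(o - 3)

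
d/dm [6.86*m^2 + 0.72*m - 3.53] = 13.72*m + 0.72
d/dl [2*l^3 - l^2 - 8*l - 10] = 6*l^2 - 2*l - 8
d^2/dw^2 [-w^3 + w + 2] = -6*w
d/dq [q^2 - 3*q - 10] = 2*q - 3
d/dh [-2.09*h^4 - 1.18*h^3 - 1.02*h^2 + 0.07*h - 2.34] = -8.36*h^3 - 3.54*h^2 - 2.04*h + 0.07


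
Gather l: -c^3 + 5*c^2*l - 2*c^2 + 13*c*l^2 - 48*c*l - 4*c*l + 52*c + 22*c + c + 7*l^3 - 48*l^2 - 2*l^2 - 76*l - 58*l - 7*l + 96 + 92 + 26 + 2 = -c^3 - 2*c^2 + 75*c + 7*l^3 + l^2*(13*c - 50) + l*(5*c^2 - 52*c - 141) + 216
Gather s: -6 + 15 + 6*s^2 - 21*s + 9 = 6*s^2 - 21*s + 18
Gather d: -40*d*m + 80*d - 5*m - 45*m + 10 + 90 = d*(80 - 40*m) - 50*m + 100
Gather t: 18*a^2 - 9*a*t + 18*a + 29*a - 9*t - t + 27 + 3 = 18*a^2 + 47*a + t*(-9*a - 10) + 30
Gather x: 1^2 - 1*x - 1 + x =0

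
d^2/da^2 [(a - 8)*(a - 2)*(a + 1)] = 6*a - 18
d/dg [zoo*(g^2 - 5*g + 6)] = zoo*(g + 1)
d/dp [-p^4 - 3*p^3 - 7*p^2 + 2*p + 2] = -4*p^3 - 9*p^2 - 14*p + 2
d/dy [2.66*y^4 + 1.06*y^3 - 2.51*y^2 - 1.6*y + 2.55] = 10.64*y^3 + 3.18*y^2 - 5.02*y - 1.6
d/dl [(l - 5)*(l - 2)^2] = 3*(l - 4)*(l - 2)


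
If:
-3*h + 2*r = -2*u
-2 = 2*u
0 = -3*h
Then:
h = 0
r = 1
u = -1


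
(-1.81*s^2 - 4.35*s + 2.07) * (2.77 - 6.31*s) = 11.4211*s^3 + 22.4348*s^2 - 25.1112*s + 5.7339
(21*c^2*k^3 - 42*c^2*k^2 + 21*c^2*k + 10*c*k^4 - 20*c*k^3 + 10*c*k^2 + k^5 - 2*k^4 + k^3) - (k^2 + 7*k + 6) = 21*c^2*k^3 - 42*c^2*k^2 + 21*c^2*k + 10*c*k^4 - 20*c*k^3 + 10*c*k^2 + k^5 - 2*k^4 + k^3 - k^2 - 7*k - 6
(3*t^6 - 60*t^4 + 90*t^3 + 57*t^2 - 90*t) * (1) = 3*t^6 - 60*t^4 + 90*t^3 + 57*t^2 - 90*t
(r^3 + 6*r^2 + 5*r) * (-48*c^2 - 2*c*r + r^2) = -48*c^2*r^3 - 288*c^2*r^2 - 240*c^2*r - 2*c*r^4 - 12*c*r^3 - 10*c*r^2 + r^5 + 6*r^4 + 5*r^3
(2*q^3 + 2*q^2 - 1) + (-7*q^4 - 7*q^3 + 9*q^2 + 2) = -7*q^4 - 5*q^3 + 11*q^2 + 1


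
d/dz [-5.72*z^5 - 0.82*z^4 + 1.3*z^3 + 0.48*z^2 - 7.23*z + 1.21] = -28.6*z^4 - 3.28*z^3 + 3.9*z^2 + 0.96*z - 7.23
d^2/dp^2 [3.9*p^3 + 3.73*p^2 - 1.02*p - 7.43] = 23.4*p + 7.46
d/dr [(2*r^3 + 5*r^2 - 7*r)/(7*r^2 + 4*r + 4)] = (14*r^4 + 16*r^3 + 93*r^2 + 40*r - 28)/(49*r^4 + 56*r^3 + 72*r^2 + 32*r + 16)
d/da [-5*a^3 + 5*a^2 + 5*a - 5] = -15*a^2 + 10*a + 5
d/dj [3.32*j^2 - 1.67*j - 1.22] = 6.64*j - 1.67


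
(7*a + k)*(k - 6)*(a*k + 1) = 7*a^2*k^2 - 42*a^2*k + a*k^3 - 6*a*k^2 + 7*a*k - 42*a + k^2 - 6*k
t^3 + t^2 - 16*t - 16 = (t - 4)*(t + 1)*(t + 4)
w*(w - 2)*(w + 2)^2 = w^4 + 2*w^3 - 4*w^2 - 8*w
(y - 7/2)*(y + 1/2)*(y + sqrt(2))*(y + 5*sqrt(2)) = y^4 - 3*y^3 + 6*sqrt(2)*y^3 - 18*sqrt(2)*y^2 + 33*y^2/4 - 30*y - 21*sqrt(2)*y/2 - 35/2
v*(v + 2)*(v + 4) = v^3 + 6*v^2 + 8*v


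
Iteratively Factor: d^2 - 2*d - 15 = (d + 3)*(d - 5)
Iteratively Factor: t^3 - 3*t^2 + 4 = (t + 1)*(t^2 - 4*t + 4) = (t - 2)*(t + 1)*(t - 2)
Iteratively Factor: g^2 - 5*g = (g - 5)*(g)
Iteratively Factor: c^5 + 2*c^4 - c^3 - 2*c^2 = (c - 1)*(c^4 + 3*c^3 + 2*c^2) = c*(c - 1)*(c^3 + 3*c^2 + 2*c) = c*(c - 1)*(c + 1)*(c^2 + 2*c) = c*(c - 1)*(c + 1)*(c + 2)*(c)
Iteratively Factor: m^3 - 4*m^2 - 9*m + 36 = (m - 3)*(m^2 - m - 12) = (m - 4)*(m - 3)*(m + 3)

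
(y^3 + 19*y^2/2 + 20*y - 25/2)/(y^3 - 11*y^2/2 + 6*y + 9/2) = (2*y^3 + 19*y^2 + 40*y - 25)/(2*y^3 - 11*y^2 + 12*y + 9)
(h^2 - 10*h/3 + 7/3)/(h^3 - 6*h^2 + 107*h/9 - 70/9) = 3*(h - 1)/(3*h^2 - 11*h + 10)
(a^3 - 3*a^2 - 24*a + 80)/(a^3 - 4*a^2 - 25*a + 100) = (a - 4)/(a - 5)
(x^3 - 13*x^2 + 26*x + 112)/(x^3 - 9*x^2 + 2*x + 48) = (x - 7)/(x - 3)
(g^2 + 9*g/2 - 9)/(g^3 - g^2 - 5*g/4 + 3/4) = 2*(g + 6)/(2*g^2 + g - 1)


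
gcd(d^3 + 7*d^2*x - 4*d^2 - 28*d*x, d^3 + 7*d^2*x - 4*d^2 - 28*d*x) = d^3 + 7*d^2*x - 4*d^2 - 28*d*x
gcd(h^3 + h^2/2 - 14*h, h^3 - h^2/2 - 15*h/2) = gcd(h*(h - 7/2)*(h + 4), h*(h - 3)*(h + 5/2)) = h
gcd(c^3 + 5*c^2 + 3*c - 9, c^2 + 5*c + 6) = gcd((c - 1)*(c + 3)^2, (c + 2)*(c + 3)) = c + 3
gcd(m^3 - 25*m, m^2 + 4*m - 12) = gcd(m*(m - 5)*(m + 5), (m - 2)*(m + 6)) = 1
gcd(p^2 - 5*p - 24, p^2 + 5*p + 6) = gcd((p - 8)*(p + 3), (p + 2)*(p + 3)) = p + 3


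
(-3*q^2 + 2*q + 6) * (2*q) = -6*q^3 + 4*q^2 + 12*q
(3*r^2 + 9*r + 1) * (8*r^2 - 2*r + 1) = 24*r^4 + 66*r^3 - 7*r^2 + 7*r + 1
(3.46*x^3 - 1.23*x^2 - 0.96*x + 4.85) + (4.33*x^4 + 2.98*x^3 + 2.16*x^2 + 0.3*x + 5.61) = 4.33*x^4 + 6.44*x^3 + 0.93*x^2 - 0.66*x + 10.46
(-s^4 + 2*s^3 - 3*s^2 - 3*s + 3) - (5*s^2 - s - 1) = -s^4 + 2*s^3 - 8*s^2 - 2*s + 4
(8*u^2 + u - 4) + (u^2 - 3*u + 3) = 9*u^2 - 2*u - 1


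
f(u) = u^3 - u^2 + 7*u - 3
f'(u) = 3*u^2 - 2*u + 7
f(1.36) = 7.19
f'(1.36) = 9.83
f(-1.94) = -27.64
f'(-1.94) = 22.17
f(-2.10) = -31.37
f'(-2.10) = 24.43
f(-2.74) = -50.26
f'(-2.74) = 35.00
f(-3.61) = -88.35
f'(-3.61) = 53.32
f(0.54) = 0.65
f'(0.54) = 6.79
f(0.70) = 1.75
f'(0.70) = 7.07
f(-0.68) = -8.54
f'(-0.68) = 9.75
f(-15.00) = -3708.00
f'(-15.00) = 712.00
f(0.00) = -3.00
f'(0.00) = 7.00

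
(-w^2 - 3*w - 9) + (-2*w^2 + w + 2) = -3*w^2 - 2*w - 7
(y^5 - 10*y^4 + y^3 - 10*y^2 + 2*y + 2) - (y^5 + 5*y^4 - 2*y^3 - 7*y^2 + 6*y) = -15*y^4 + 3*y^3 - 3*y^2 - 4*y + 2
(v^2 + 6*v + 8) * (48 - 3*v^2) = -3*v^4 - 18*v^3 + 24*v^2 + 288*v + 384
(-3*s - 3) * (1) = -3*s - 3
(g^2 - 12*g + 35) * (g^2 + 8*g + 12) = g^4 - 4*g^3 - 49*g^2 + 136*g + 420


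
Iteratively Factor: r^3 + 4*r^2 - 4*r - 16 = (r + 4)*(r^2 - 4) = (r + 2)*(r + 4)*(r - 2)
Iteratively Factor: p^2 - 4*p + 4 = (p - 2)*(p - 2)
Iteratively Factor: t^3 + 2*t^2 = (t)*(t^2 + 2*t) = t^2*(t + 2)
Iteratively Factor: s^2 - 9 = (s + 3)*(s - 3)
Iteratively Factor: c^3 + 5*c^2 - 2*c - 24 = (c + 4)*(c^2 + c - 6) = (c - 2)*(c + 4)*(c + 3)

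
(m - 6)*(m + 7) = m^2 + m - 42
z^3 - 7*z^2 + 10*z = z*(z - 5)*(z - 2)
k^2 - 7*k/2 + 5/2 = (k - 5/2)*(k - 1)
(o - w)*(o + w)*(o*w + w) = o^3*w + o^2*w - o*w^3 - w^3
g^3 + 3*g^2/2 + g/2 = g*(g + 1/2)*(g + 1)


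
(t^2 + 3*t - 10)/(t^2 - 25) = (t - 2)/(t - 5)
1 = 1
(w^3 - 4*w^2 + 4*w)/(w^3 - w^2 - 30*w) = (-w^2 + 4*w - 4)/(-w^2 + w + 30)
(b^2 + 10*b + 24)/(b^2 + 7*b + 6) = (b + 4)/(b + 1)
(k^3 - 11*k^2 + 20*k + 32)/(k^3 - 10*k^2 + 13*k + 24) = (k - 4)/(k - 3)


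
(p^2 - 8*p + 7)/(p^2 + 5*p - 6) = (p - 7)/(p + 6)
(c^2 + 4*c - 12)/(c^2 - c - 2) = (c + 6)/(c + 1)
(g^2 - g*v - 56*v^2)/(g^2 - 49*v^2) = (-g + 8*v)/(-g + 7*v)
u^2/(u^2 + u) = u/(u + 1)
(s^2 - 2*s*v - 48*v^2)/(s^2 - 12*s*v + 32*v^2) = (s + 6*v)/(s - 4*v)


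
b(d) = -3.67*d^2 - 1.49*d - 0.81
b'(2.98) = -23.36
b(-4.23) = -60.17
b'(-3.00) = 20.53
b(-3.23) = -34.29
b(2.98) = -37.84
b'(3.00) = -23.51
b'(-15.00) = 108.61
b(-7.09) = -174.73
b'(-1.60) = 10.25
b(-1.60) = -7.82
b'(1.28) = -10.89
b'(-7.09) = 50.55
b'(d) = -7.34*d - 1.49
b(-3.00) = -29.37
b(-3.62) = -43.51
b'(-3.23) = 22.22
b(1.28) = -8.73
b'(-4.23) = 29.56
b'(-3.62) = 25.08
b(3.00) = -38.31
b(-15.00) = -804.21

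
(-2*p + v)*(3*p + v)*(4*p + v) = -24*p^3 - 2*p^2*v + 5*p*v^2 + v^3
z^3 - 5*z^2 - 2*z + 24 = (z - 4)*(z - 3)*(z + 2)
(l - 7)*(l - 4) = l^2 - 11*l + 28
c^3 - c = c*(c - 1)*(c + 1)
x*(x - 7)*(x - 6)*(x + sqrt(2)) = x^4 - 13*x^3 + sqrt(2)*x^3 - 13*sqrt(2)*x^2 + 42*x^2 + 42*sqrt(2)*x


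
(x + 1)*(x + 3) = x^2 + 4*x + 3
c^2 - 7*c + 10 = (c - 5)*(c - 2)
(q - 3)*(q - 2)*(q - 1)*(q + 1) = q^4 - 5*q^3 + 5*q^2 + 5*q - 6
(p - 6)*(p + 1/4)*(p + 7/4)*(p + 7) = p^4 + 3*p^3 - 633*p^2/16 - 1337*p/16 - 147/8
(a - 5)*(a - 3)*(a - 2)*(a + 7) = a^4 - 3*a^3 - 39*a^2 + 187*a - 210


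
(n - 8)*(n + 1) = n^2 - 7*n - 8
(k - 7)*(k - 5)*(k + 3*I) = k^3 - 12*k^2 + 3*I*k^2 + 35*k - 36*I*k + 105*I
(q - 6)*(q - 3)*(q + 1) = q^3 - 8*q^2 + 9*q + 18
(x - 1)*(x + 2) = x^2 + x - 2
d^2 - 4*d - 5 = (d - 5)*(d + 1)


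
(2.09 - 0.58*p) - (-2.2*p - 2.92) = 1.62*p + 5.01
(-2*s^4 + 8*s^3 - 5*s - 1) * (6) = -12*s^4 + 48*s^3 - 30*s - 6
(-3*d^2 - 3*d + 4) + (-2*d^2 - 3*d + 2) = -5*d^2 - 6*d + 6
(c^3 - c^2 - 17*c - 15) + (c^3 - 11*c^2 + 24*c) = 2*c^3 - 12*c^2 + 7*c - 15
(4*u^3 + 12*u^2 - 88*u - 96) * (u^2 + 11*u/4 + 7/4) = 4*u^5 + 23*u^4 - 48*u^3 - 317*u^2 - 418*u - 168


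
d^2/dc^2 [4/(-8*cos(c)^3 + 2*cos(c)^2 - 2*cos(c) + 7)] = 8*((-4*cos(c) + 2*cos(2*c) - 9*cos(3*c))*(8*cos(c) - cos(2*c) + 2*cos(3*c) - 8) - 4*(12*cos(c)^2 - 2*cos(c) + 1)^2*sin(c)^2)/(8*cos(c) - cos(2*c) + 2*cos(3*c) - 8)^3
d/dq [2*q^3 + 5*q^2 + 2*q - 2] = 6*q^2 + 10*q + 2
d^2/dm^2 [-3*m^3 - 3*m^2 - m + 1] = -18*m - 6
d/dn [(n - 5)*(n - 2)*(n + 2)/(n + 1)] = 2*(n^3 - n^2 - 5*n - 12)/(n^2 + 2*n + 1)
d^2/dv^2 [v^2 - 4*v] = 2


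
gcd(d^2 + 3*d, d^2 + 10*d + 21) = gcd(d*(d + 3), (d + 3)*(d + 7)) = d + 3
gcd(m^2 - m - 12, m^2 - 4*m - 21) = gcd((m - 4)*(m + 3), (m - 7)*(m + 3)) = m + 3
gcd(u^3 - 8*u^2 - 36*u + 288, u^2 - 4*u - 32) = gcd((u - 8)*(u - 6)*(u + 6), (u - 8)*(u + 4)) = u - 8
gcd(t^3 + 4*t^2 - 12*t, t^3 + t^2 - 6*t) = t^2 - 2*t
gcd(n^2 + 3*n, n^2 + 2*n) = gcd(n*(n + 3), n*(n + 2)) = n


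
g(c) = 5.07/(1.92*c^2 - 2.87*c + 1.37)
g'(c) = 5.07*(2.87 - 3.84*c)/(1.92*c^2 - 2.87*c + 1.37)^2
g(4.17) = 0.22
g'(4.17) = -0.13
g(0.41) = 9.82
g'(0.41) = 24.67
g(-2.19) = 0.30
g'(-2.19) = 0.20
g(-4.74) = 0.09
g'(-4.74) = 0.03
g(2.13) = 1.28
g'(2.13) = -1.71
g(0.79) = 16.85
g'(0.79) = -9.16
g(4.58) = 0.18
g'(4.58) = -0.09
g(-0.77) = 1.07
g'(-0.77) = 1.33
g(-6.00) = 0.06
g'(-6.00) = 0.02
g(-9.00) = 0.03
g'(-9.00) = 0.01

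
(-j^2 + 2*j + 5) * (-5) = 5*j^2 - 10*j - 25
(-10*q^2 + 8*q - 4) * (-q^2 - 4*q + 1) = 10*q^4 + 32*q^3 - 38*q^2 + 24*q - 4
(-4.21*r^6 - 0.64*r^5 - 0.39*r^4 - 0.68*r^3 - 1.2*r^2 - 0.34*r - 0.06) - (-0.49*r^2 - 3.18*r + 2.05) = -4.21*r^6 - 0.64*r^5 - 0.39*r^4 - 0.68*r^3 - 0.71*r^2 + 2.84*r - 2.11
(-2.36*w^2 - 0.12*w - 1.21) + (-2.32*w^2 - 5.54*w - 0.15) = -4.68*w^2 - 5.66*w - 1.36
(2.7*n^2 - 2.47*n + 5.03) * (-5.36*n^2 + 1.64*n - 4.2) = -14.472*n^4 + 17.6672*n^3 - 42.3516*n^2 + 18.6232*n - 21.126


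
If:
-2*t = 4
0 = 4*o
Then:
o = 0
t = -2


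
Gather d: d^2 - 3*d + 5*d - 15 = d^2 + 2*d - 15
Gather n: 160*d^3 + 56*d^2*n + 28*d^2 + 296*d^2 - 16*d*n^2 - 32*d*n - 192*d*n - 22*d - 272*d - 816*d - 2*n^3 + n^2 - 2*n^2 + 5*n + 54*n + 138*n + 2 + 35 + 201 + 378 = 160*d^3 + 324*d^2 - 1110*d - 2*n^3 + n^2*(-16*d - 1) + n*(56*d^2 - 224*d + 197) + 616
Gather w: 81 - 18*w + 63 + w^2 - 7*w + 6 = w^2 - 25*w + 150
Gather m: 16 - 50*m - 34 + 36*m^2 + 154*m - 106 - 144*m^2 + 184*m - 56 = -108*m^2 + 288*m - 180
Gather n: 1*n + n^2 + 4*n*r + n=n^2 + n*(4*r + 2)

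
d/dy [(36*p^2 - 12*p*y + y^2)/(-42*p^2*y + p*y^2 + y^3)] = (42*p^2 + 12*p*y - y^2)/(y^2*(49*p^2 + 14*p*y + y^2))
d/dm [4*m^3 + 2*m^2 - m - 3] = 12*m^2 + 4*m - 1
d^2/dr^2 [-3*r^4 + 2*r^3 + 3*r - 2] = 12*r*(1 - 3*r)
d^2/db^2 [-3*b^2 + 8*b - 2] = -6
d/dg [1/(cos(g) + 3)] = sin(g)/(cos(g) + 3)^2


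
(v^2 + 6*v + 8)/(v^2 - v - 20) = (v + 2)/(v - 5)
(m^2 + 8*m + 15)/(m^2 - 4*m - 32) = (m^2 + 8*m + 15)/(m^2 - 4*m - 32)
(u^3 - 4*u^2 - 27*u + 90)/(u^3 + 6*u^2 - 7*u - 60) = (u - 6)/(u + 4)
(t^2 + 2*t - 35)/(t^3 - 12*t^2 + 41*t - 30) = (t + 7)/(t^2 - 7*t + 6)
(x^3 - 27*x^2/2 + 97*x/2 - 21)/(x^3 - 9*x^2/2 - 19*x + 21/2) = (x - 6)/(x + 3)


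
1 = 1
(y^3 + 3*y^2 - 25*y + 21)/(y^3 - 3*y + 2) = (y^2 + 4*y - 21)/(y^2 + y - 2)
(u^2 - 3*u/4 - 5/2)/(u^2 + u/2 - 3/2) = (4*u^2 - 3*u - 10)/(2*(2*u^2 + u - 3))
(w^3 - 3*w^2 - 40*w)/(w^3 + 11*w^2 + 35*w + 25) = w*(w - 8)/(w^2 + 6*w + 5)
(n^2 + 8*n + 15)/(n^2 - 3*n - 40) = (n + 3)/(n - 8)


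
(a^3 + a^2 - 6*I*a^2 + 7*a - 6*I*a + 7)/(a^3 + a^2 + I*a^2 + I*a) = (a - 7*I)/a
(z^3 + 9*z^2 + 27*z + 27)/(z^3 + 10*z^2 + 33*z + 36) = (z + 3)/(z + 4)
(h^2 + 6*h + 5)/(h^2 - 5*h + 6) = (h^2 + 6*h + 5)/(h^2 - 5*h + 6)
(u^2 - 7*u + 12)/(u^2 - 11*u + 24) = (u - 4)/(u - 8)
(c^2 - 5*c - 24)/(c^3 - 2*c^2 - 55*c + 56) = (c + 3)/(c^2 + 6*c - 7)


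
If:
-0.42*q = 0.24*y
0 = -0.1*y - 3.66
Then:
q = 20.91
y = -36.60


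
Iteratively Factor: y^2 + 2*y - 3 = (y + 3)*(y - 1)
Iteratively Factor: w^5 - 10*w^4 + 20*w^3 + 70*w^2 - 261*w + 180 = (w - 4)*(w^4 - 6*w^3 - 4*w^2 + 54*w - 45) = (w - 4)*(w - 3)*(w^3 - 3*w^2 - 13*w + 15) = (w - 4)*(w - 3)*(w + 3)*(w^2 - 6*w + 5) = (w - 5)*(w - 4)*(w - 3)*(w + 3)*(w - 1)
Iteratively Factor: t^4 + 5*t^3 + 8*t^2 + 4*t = (t + 2)*(t^3 + 3*t^2 + 2*t) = t*(t + 2)*(t^2 + 3*t + 2) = t*(t + 1)*(t + 2)*(t + 2)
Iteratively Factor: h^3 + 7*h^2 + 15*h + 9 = (h + 1)*(h^2 + 6*h + 9) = (h + 1)*(h + 3)*(h + 3)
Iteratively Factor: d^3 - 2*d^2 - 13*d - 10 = (d + 2)*(d^2 - 4*d - 5) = (d + 1)*(d + 2)*(d - 5)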